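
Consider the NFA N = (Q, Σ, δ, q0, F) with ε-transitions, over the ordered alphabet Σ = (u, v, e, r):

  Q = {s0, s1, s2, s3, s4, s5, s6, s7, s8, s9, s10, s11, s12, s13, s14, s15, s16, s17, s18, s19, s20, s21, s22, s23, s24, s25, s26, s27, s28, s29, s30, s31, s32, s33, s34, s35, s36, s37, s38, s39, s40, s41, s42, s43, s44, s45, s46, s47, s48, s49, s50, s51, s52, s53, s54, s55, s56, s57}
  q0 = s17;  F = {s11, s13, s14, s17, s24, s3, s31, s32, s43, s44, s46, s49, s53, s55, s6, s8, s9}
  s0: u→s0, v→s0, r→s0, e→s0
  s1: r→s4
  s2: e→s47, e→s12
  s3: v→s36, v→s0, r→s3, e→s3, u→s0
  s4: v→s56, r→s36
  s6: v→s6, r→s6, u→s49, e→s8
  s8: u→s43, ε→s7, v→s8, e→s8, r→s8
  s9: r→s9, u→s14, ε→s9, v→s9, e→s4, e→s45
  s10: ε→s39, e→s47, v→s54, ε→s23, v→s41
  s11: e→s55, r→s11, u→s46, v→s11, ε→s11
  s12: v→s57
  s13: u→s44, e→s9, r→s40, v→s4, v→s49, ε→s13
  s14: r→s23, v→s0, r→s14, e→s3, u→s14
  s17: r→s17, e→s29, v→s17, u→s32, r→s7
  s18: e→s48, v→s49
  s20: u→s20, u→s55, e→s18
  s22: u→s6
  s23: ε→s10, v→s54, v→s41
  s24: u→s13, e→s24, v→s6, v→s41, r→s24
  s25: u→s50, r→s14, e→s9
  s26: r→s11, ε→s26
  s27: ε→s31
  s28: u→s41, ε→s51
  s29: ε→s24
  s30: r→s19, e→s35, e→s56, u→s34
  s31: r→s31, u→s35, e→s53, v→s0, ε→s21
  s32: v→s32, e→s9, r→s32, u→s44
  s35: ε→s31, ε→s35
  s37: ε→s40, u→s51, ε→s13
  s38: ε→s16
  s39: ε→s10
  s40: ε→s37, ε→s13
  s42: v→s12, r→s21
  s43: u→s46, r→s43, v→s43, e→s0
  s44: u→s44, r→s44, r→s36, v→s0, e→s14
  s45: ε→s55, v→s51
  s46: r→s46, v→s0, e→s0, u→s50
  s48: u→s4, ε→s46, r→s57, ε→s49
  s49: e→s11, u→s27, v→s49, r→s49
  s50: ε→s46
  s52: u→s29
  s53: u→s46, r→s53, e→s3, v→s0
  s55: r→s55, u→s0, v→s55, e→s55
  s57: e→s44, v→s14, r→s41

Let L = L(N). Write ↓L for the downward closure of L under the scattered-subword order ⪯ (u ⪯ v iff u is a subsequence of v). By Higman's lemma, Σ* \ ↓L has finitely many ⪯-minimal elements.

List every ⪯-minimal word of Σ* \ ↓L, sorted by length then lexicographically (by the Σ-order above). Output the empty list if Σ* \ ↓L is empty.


|Q|=58, |F|=17, |δ|=139 (24 ε).
min D↑ (18 st, q0=0, F={7}): 0:u→1,v→0,e→2,r→0 1:u→3,v→1,e→4,r→1 2:u→5,v→6,e→2,r→2 3:u→3,v→7,e→8,r→3 4:u→8,v→4,e→9,r→4 5:u→3,v→10,e→4,r→5 6:u→10,v→6,e→11,r→6 7:u→7,v→7,e→7,r→7 8:u→8,v→7,e→12,r→8 9:u→7,v→9,e→9,r→9 10:u→13,v→10,e→14,r→10 11:u→15,v→11,e→11,r→11 12:u→7,v→7,e→12,r→12 13:u→13,v→7,e→16,r→13 14:u→17,v→14,e→9,r→14 15:u→17,v→15,e→7,r→15 16:u→17,v→7,e→12,r→16 17:u→17,v→7,e→7,r→17.
'uuv': run [37, 31, 19, 4] end={s0,s36,s41,s54} — reject; 3/3 del acc.
'ueeu': run [37, 31, 20, 9, 1] end={s0} ∉↓L; 4/4 single-dels accept.
'eveue': |S_i|=[37, 35, 29, 16, 4, 1] end={s0} rej; 5/5 single-dels accept.
3 words, ⪯-incomp.

Antichain: [uuv, ueeu, eveue].


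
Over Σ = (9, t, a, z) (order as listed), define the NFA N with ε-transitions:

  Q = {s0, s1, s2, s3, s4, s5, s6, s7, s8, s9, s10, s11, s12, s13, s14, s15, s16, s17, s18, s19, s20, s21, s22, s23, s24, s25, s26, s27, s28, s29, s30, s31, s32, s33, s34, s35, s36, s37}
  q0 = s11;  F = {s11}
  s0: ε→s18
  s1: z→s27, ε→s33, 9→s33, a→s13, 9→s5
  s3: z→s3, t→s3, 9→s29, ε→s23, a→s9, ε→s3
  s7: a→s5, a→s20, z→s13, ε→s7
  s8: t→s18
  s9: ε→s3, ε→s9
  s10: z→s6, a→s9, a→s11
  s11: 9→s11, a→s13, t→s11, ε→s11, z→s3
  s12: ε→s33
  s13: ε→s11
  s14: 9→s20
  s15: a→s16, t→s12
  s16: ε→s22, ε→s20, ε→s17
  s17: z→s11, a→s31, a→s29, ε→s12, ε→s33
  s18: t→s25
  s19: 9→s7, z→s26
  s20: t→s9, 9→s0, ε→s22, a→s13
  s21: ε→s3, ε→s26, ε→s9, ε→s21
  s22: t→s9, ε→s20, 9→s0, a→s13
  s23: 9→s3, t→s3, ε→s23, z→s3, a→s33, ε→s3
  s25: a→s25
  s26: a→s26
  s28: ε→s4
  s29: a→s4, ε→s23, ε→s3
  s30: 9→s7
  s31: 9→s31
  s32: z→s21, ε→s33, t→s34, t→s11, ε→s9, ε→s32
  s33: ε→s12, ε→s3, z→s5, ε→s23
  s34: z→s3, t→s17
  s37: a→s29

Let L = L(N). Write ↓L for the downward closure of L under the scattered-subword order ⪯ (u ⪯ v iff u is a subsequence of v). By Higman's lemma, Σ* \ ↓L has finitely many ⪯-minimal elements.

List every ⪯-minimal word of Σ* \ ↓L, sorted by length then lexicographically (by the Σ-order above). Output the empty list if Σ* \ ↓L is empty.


min(Σ*\↓L) = [z].

|Q|=38, |F|=1, |δ|=82 (32 ε).
min D↑ (2 st, q0=0, F={1}): 0:9→0,t→0,a→0,z→1 1:9→1,t→1,a→1,z→1 [Hopcroft].
'z': run [10, 8] end={s12,s23,s29,s3,s33,s4,s5,s9} — reject; 1/1 single-dels accept.
1 minimals (antichain).


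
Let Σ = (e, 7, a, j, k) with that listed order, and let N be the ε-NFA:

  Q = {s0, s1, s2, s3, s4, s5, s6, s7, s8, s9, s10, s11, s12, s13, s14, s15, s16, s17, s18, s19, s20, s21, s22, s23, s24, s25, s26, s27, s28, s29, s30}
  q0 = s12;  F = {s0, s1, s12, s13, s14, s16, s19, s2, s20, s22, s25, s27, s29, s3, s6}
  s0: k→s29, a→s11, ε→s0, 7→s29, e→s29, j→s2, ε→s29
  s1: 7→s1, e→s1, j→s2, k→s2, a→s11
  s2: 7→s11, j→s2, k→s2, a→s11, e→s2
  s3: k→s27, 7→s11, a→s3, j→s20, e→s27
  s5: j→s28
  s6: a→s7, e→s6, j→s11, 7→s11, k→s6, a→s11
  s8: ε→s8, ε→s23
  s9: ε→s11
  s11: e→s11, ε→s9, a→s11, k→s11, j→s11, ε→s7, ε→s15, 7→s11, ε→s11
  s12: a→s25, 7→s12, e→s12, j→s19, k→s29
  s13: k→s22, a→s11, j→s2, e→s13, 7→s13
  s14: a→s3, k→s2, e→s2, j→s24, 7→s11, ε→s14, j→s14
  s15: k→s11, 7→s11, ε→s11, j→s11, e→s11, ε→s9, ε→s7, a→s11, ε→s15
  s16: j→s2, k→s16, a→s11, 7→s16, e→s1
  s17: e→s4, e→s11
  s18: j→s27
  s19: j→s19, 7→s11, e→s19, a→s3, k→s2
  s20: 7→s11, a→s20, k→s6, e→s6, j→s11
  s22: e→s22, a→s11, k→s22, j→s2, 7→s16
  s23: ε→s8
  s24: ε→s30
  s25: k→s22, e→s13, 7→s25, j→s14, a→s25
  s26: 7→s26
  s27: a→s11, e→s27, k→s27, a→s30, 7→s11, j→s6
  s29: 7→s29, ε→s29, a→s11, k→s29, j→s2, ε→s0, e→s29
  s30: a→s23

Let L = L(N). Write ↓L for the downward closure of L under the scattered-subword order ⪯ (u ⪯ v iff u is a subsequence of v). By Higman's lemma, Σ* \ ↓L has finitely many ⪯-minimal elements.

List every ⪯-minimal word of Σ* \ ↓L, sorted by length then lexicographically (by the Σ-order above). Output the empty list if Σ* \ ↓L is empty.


|Q|=31, |F|=15, |δ|=112 (18 ε).
min D↑ (15 st, q0=0, F={7}): 0:e→0,7→0,a→1,j→2,k→3 1:e→4,7→1,a→1,j→5,k→6 2:e→2,7→7,a→8,j→2,k→9 3:e→3,7→3,a→7,j→9,k→3 4:e→4,7→4,a→7,j→9,k→6 5:e→9,7→7,a→8,j→5,k→9 6:e→6,7→10,a→7,j→9,k→6 7:e→7,7→7,a→7,j→7,k→7 8:e→11,7→7,a→8,j→12,k→11 9:e→9,7→7,a→7,j→9,k→9 10:e→13,7→10,a→7,j→9,k→10 11:e→11,7→7,a→7,j→14,k→11 12:e→14,7→7,a→12,j→7,k→14 13:e→13,7→13,a→7,j→9,k→9 14:e→14,7→7,a→7,j→7,k→14 [Hopcroft].
'j7': |S_i|=[23, 15, 4] end={s11,s15,s7,s9} — reject; 2/2 deletions ∈↓L.
'ka': N↓-sim [23, 15, 7] end={s11,s15,s23,s30,s7,s8,s9} rej; 2/2 del acc.
'aea': |S_i|=[23, 19, 14, 7] end={s11,s15,s23,s30,s7,s8,s9} rej; 3/3 del acc.
'jajj': |S_i|=[23, 15, 11, 6, 4] end={s11,s15,s7,s9} ∉↓L; 4/4 deletions ∈↓L.
'ak7ek7': run [23, 19, 13, 7, 6, 5, 4] end={s11,s15,s7,s9} ∉↓L; 6/6 single-dels accept.
5 words, ⪯-incomp.

A = [j7, ka, aea, jajj, ak7ek7].


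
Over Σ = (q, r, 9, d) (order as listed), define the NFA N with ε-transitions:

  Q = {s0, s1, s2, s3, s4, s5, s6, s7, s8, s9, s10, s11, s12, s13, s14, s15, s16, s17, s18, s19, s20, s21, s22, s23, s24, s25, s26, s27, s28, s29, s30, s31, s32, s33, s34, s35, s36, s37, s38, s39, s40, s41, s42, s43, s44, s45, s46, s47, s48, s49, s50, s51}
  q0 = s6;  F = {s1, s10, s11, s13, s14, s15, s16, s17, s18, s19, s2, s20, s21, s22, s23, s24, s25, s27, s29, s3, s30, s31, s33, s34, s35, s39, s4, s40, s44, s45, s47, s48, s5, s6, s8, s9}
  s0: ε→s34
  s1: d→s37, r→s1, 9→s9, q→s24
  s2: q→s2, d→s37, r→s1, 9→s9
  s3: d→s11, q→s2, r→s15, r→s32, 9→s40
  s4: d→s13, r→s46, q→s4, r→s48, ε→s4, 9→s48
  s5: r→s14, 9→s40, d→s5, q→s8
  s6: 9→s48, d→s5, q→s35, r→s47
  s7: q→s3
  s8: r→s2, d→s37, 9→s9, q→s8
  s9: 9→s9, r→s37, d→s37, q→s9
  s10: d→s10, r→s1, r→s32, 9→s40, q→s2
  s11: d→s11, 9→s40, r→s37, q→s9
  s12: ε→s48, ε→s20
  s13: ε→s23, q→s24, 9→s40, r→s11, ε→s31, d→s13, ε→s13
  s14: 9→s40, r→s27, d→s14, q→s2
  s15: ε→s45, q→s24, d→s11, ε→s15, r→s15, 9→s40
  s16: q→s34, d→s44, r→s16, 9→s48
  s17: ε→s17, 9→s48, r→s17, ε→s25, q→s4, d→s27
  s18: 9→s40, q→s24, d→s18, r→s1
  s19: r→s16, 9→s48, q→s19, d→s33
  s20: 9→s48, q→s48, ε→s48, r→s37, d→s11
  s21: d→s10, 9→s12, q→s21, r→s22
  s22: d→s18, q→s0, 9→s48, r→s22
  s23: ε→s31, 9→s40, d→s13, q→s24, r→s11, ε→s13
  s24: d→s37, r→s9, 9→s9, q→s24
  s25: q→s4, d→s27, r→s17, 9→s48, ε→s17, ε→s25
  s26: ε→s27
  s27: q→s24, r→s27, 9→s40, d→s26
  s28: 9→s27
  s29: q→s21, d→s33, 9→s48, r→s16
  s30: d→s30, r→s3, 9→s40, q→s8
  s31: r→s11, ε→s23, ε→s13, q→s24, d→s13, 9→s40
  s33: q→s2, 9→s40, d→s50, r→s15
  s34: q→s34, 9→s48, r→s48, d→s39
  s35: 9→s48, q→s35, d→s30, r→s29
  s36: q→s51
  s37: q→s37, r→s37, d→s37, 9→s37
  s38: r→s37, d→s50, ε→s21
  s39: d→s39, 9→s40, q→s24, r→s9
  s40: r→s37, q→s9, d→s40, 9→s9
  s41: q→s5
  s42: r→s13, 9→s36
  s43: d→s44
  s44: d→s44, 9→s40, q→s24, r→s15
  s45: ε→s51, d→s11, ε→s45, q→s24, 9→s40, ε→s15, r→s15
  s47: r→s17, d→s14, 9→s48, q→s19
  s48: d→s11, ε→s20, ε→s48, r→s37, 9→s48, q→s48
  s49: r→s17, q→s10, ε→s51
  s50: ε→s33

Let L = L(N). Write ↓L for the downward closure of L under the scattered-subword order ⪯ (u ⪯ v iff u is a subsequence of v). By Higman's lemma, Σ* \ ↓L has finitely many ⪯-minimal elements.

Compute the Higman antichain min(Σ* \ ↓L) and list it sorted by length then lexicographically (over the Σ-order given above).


min(Σ*\↓L) = [9r, dqd, d99d, qdrdr, rrqrr, qrqdrd].

|Q|=52, |F|=36, |δ|=189 (27 ε).
min D↑ (32 st, q0=0, F={10}): 0:q→1,r→2,9→3,d→4 1:q→1,r→5,9→3,d→6 2:q→7,r→8,9→3,d→9 3:q→3,r→10,9→3,d→11 4:q→12,r→9,9→13,d→4 5:q→14,r→15,9→3,d→16 6:q→12,r→17,9→13,d→6 7:q→7,r→15,9→3,d→16 8:q→18,r→8,9→3,d→19 9:q→20,r→19,9→13,d→9 10:q→10,r→10,9→10,d→10 11:q→21,r→10,9→13,d→11 12:q→12,r→20,9→21,d→10 13:q→21,r→10,9→21,d→13 14:q→14,r→22,9→3,d→23 15:q→24,r→15,9→3,d→25 16:q→20,r→26,9→13,d→16 17:q→20,r→26,9→13,d→11 18:q→18,r→3,9→3,d→27 19:q→28,r→19,9→13,d→19 20:q→20,r→29,9→21,d→10 21:q→21,r→10,9→21,d→10 22:q→24,r→22,9→3,d→30 23:q→20,r→29,9→13,d→23 24:q→24,r→3,9→3,d→31 25:q→28,r→26,9→13,d→25 26:q→28,r→26,9→13,d→11 27:q→28,r→11,9→13,d→27 28:q→28,r→21,9→21,d→10 29:q→28,r→29,9→21,d→10 30:q→28,r→29,9→13,d→30 31:q→28,r→21,9→13,d→31 (ε-aug+det+¬).
'9r': N↓-sim [44, 7, 1] end={s37} — reject; 2/2 single-dels accept.
'dqd': N↓-sim [44, 27, 6, 1] end={s37} — reject; 3/3 single-dels accept.
'd99d': run [44, 27, 3, 2, 1] end={s37} rej; 4/4 single-dels accept.
'qdrdr': run [44, 36, 23, 12, 4, 1] end={s37} rej; 5/5 deletions ∈↓L.
'rrqrr': N↓-sim [44, 39, 28, 15, 7, 1] end={s37} rej; 5/5 single-dels accept.
'qrqdrd': run [44, 36, 28, 18, 11, 5, 1] end={s37} — reject; 6/6 del acc.
6 words, ⪯-incomp.


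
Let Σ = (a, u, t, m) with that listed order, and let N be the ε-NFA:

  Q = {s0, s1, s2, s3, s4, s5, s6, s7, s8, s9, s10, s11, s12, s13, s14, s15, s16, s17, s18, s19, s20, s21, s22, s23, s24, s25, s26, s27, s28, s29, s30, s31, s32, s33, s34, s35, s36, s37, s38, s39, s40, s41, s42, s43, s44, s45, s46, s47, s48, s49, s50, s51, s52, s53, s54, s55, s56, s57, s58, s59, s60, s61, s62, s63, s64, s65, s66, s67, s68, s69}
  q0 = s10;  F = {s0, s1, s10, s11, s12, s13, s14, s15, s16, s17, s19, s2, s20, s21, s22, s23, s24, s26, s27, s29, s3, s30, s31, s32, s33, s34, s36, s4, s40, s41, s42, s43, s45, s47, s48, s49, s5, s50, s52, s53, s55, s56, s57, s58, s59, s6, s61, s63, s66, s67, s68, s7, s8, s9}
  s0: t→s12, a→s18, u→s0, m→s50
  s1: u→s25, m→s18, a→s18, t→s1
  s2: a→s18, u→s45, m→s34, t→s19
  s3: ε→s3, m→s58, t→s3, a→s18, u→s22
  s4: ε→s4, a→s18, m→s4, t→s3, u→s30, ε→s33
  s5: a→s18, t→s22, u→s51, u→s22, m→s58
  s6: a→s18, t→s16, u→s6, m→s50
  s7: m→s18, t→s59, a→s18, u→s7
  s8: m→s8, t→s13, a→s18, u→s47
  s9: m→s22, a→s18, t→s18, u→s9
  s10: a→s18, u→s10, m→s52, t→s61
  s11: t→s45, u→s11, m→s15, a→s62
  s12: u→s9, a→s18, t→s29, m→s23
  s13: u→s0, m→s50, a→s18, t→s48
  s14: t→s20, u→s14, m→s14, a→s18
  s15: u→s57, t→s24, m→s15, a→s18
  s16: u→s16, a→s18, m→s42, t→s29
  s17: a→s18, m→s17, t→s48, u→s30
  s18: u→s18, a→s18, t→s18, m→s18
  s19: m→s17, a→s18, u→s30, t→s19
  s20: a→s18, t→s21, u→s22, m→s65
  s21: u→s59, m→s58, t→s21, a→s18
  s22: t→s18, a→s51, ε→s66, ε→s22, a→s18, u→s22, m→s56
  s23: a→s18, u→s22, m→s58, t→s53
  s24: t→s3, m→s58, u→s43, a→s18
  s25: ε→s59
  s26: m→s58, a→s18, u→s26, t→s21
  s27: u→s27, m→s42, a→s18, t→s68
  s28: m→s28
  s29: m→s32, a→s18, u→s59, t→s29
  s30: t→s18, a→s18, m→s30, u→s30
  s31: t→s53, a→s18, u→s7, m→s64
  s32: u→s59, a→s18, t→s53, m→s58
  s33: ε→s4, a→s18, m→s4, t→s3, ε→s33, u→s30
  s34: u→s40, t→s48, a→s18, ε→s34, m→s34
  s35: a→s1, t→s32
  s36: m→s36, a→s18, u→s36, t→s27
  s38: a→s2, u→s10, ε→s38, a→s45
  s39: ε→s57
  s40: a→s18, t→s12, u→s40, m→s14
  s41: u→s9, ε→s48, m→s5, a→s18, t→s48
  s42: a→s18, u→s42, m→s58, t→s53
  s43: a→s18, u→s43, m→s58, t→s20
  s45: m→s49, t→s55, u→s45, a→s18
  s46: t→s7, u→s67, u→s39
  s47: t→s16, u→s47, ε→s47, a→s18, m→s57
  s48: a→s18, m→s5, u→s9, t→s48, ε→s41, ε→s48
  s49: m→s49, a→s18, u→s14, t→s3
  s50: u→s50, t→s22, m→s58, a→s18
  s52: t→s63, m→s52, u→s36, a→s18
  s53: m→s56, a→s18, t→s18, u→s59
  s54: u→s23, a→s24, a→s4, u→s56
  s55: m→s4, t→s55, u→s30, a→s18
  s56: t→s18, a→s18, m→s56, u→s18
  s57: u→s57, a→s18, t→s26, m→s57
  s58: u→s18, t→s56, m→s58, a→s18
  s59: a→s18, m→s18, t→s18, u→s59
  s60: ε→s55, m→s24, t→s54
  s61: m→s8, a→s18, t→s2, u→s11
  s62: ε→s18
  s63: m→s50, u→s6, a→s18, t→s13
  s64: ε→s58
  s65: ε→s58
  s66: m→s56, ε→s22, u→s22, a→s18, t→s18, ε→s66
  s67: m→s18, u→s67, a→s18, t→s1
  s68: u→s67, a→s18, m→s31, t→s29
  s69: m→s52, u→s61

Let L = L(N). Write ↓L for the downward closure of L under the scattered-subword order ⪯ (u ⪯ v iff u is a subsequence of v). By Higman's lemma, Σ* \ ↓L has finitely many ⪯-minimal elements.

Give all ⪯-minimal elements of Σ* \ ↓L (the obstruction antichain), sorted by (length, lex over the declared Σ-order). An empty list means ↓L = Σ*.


|Q|=70, |F|=54, |δ|=260 (21 ε).
min D↑ (52 st, q0=0, F={1}): 0:a→1,u→0,t→2,m→3 1:a→1,u→1,t→1,m→1 2:a→1,u→4,t→5,m→6 3:a→1,u→7,t→8,m→3 4:a→1,u→4,t→9,m→10 5:a→1,u→9,t→11,m→12 6:a→1,u→13,t→14,m→6 7:a→1,u→7,t→15,m→7 8:a→1,u→16,t→14,m→17 9:a→1,u→9,t→18,m→19 10:a→1,u→20,t→21,m→10 11:a→1,u→22,t→11,m→23 12:a→1,u→24,t→25,m→12 13:a→1,u→13,t→26,m→20 14:a→1,u→27,t→25,m→17 15:a→1,u→15,t→28,m→29 16:a→1,u→16,t→26,m→17 17:a→1,u→17,t→30,m→31 18:a→1,u→22,t→18,m→32 19:a→1,u→33,t→34,m→19 20:a→1,u→20,t→35,m→20 21:a→1,u→36,t→34,m→31 22:a→1,u→22,t→1,m→22 23:a→1,u→22,t→25,m→23 24:a→1,u→24,t→37,m→33 25:a→1,u→38,t→25,m→39 26:a→1,u→26,t→40,m→29 27:a→1,u→27,t→37,m→17 28:a→1,u→41,t→40,m→42 29:a→1,u→29,t→43,m→31 30:a→1,u→30,t→1,m→44 31:a→1,u→1,t→44,m→31 32:a→1,u→22,t→34,m→32 33:a→1,u→33,t→45,m→33 34:a→1,u→30,t→34,m→31 35:a→1,u→35,t→46,m→31 36:a→1,u→36,t→45,m→31 37:a→1,u→38,t→40,m→47 38:a→1,u→38,t→1,m→30 39:a→1,u→30,t→30,m→31 40:a→1,u→48,t→40,m→49 41:a→1,u→41,t→50,m→1 42:a→1,u→51,t→43,m→31 43:a→1,u→48,t→1,m→44 44:a→1,u→1,t→1,m→44 45:a→1,u→30,t→46,m→31 46:a→1,u→48,t→46,m→31 47:a→1,u→30,t→43,m→31 48:a→1,u→48,t→1,m→1 49:a→1,u→48,t→43,m→31 50:a→1,u→48,t→50,m→1 51:a→1,u→51,t→48,m→1 [Hopcroft].
'a': N↓-sim [60, 3] end={s18,s51,s62} rej; 1/1 single-dels accept.
'tttut': N↓-sim [60, 57, 47, 28, 9, 1] end={s18} — reject; 5/5 single-dels accept.
'mtmtt': |S_i|=[60, 52, 38, 17, 7, 1] end={s18} ∉↓L; 5/5 single-dels accept.
'mtmmu': N↓-sim [60, 52, 38, 17, 4, 1] end={s18} — reject; 5/5 single-dels accept.
'tumtmu': N↓-sim [60, 57, 46, 29, 15, 4, 1] end={s18} — reject; 6/6 single-dels accept.
'muttum': |S_i|=[60, 52, 37, 27, 15, 6, 1] end={s18} ∉↓L; 6/6 single-dels accept.
6 words, ⪯-incomp.

Antichain: [a, tttut, mtmtt, mtmmu, tumtmu, muttum].


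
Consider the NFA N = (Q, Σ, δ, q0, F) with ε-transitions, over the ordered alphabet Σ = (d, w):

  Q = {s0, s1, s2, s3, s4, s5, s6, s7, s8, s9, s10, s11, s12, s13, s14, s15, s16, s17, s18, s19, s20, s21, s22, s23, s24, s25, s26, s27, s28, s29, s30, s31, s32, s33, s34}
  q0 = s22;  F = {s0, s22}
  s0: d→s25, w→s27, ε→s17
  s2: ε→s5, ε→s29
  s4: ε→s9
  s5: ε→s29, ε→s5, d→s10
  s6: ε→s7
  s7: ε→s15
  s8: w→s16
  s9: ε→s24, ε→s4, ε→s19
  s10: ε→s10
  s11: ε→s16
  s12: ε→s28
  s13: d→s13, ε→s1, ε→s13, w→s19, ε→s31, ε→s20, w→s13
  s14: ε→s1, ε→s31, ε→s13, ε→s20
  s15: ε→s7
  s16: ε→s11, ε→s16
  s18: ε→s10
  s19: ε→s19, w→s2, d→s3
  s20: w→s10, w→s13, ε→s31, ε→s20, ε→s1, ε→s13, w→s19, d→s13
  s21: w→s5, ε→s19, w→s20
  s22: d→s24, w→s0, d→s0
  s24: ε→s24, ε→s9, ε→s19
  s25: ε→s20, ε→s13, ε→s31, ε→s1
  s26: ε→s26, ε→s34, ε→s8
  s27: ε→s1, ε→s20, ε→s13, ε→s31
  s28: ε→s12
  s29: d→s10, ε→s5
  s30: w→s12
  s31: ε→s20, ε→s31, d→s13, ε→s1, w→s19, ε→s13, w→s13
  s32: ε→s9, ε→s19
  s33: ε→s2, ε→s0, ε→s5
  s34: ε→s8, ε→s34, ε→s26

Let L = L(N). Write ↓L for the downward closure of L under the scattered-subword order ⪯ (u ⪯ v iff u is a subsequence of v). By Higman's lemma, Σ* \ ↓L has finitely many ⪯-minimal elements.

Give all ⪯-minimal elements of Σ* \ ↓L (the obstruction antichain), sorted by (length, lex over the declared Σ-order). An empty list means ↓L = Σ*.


|Q|=35, |F|=2, |δ|=83 (60 ε).
min D↑ (3 st, q0=0, F={2}): 0:d→1,w→1 1:d→2,w→2 2:d→2,w→2 (ε-aug+det+¬).
'dd': run [18, 17, 11] end={s1,s10,s13,s19,s2,s20,s25,s29,s3,s31,s5} rej; 2/2 single-dels accept.
'dw': run [18, 17, 11] end={s1,s10,s13,s19,s2,s20,s27,s29,s3,s31,s5} rej; 2/2 single-dels accept.
'wd': |S_i|=[18, 14, 11] end={s1,s10,s13,s19,s2,s20,s25,s29,s3,s31,s5} ∉↓L; 2/2 deletions ∈↓L.
'ww': N↓-sim [18, 14, 11] end={s1,s10,s13,s19,s2,s20,s27,s29,s3,s31,s5} ∉↓L; 2/2 deletions ∈↓L.
4 obstructions.

A = [dd, dw, wd, ww].


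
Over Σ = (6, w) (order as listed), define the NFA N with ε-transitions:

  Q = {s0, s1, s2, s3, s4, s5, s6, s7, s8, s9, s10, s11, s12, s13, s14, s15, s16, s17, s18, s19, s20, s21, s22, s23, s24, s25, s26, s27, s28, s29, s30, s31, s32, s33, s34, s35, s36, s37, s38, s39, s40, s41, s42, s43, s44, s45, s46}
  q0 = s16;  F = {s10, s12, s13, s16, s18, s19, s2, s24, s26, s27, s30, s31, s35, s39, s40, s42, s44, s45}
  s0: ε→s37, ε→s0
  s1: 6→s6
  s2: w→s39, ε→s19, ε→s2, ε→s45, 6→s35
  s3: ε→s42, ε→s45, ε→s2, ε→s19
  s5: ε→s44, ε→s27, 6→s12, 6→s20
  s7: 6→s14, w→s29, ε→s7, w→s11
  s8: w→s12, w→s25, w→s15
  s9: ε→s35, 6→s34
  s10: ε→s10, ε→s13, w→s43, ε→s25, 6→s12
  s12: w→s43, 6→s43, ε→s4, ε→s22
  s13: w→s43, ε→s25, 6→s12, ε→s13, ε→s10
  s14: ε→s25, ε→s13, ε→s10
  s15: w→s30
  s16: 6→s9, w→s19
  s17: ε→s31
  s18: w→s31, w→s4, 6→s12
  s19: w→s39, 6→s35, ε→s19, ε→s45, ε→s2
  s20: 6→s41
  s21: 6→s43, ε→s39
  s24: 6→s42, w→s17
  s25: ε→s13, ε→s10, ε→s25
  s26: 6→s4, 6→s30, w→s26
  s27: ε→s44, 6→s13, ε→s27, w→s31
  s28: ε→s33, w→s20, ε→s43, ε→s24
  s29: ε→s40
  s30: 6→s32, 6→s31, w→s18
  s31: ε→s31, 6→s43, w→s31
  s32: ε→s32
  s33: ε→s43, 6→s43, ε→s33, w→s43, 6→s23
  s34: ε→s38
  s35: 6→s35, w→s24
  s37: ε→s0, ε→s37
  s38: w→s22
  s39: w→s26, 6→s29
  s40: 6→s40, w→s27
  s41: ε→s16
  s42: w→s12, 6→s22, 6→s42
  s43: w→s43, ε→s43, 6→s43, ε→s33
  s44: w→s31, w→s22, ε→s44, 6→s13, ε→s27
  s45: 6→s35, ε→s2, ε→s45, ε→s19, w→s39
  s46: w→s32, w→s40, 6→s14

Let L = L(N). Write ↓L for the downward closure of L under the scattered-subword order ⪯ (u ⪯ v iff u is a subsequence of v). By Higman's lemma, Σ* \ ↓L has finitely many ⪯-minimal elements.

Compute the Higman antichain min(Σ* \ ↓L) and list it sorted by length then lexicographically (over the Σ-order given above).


|Q|=47, |F|=18, |δ|=117 (53 ε).
min D↑ (15 st, q0=0, F={10}): 0:6→1,w→2 1:6→1,w→3 2:6→1,w→4 3:6→5,w→6 4:6→7,w→8 5:6→5,w→9 6:6→10,w→6 7:6→7,w→11 8:6→12,w→8 9:6→10,w→10 10:6→10,w→10 11:6→13,w→6 12:6→6,w→14 13:6→9,w→10 14:6→9,w→6.
'6ww6': N↓-sim [30, 24, 16, 8, 3] end={s23,s33,s43} ∉↓L; 4/4 del acc.
'6w6ww': |S_i|=[30, 24, 16, 10, 6, 3] end={s23,s33,s43} — reject; 5/5 single-dels accept.
'ww6w6w': N↓-sim [30, 26, 22, 18, 13, 9, 3] end={s23,s33,s43} ∉↓L; 6/6 single-dels accept.
'www666': N↓-sim [30, 26, 22, 17, 13, 8, 3] end={s23,s33,s43} rej; 6/6 del acc.
4 words, ⪯-incomp.

min(Σ*\↓L) = [6ww6, 6w6ww, ww6w6w, www666].


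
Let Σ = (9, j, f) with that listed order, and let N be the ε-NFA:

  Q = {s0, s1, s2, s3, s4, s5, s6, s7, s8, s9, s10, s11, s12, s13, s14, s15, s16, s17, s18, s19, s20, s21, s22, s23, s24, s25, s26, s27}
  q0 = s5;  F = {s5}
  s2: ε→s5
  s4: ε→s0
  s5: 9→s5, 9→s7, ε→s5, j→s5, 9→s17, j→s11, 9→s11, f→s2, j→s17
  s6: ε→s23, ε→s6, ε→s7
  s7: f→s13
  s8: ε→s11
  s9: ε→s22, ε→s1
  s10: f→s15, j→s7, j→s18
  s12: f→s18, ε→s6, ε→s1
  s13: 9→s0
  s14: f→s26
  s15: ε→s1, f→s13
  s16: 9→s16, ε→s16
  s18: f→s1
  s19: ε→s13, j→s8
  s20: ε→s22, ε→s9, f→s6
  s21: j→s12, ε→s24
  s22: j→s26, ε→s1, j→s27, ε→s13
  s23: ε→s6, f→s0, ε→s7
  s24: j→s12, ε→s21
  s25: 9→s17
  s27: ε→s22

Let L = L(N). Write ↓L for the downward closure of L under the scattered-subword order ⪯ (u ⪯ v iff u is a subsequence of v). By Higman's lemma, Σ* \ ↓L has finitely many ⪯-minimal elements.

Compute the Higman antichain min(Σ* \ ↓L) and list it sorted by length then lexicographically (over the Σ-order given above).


|Q|=28, |F|=1, |δ|=49 (23 ε).
min D↑ (1 st, q0=0, F={}): 0:9→0,j→0,f→0 [Hopcroft].
L(D↑) = ∅; no obstructions.

Antichain: [].


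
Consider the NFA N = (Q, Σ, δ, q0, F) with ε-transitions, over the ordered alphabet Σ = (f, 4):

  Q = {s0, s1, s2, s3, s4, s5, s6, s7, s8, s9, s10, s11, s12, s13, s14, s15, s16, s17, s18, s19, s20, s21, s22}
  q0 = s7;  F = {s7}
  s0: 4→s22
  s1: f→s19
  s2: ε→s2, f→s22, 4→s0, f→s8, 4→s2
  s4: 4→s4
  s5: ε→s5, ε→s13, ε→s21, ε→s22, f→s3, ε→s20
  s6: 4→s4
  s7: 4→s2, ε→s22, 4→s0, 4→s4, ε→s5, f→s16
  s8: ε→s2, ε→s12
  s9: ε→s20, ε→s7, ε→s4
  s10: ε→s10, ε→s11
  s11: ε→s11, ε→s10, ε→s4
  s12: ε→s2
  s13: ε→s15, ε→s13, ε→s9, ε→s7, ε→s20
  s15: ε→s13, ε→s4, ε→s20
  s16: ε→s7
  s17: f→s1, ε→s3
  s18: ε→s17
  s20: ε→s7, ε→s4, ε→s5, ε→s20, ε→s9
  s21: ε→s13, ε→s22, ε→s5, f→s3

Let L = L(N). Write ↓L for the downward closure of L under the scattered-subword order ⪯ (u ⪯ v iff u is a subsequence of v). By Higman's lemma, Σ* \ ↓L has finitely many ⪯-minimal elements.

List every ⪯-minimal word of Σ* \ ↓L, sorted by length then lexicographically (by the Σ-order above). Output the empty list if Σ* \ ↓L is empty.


|Q|=23, |F|=1, |δ|=53 (38 ε).
min D↑ (2 st, q0=0, F={1}): 0:f→0,4→1 1:f→1,4→1.
'4': run [15, 6] end={s0,s12,s2,s22,s4,s8} rej; 1/1 del acc.
1 minimals (antichain).

min(Σ*\↓L) = [4].


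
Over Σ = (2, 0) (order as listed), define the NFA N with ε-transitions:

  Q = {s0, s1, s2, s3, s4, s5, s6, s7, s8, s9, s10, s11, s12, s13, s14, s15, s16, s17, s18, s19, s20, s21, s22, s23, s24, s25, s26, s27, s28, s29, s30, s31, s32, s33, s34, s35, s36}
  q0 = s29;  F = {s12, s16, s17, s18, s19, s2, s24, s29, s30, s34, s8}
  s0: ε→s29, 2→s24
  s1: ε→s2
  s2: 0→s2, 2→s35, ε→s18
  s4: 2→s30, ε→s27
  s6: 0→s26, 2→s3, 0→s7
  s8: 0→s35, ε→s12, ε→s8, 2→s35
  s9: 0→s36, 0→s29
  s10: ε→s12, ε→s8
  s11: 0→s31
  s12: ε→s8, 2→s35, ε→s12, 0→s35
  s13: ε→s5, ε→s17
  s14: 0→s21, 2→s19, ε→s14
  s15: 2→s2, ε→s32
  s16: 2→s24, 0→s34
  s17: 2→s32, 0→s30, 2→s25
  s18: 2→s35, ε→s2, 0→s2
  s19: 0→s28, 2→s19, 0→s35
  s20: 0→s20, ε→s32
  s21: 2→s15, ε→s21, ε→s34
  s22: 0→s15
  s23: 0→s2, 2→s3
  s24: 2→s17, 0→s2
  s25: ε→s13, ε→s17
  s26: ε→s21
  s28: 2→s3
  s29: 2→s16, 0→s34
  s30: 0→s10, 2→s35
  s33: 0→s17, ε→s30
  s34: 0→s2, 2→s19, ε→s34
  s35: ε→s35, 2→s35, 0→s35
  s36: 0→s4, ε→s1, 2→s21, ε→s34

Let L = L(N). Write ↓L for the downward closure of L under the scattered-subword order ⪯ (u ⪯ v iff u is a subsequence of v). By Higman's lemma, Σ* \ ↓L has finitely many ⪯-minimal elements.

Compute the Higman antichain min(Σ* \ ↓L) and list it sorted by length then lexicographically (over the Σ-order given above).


min(Σ*\↓L) = [020, 002, 2202, 222000].

|Q|=37, |F|=11, |δ|=72 (26 ε).
min D↑ (10 st, q0=0, F={7}): 0:2→1,0→2 1:2→3,0→2 2:2→4,0→5 3:2→6,0→5 4:2→4,0→7 5:2→7,0→5 6:2→6,0→8 7:2→7,0→7 8:2→7,0→9 9:2→7,0→7 [Hopcroft].
'020': run [19, 11, 4, 3] end={s28,s3,s35} — reject; 3/3 single-dels accept.
'002': run [19, 11, 8, 2] end={s3,s35} rej; 3/3 deletions ∈↓L.
'2202': run [19, 18, 16, 9, 2] end={s3,s35} rej; 4/4 del acc.
'222000': N↓-sim [19, 18, 16, 13, 7, 4, 1] end={s35} — reject; 6/6 deletions ∈↓L.
4 minimals (antichain).


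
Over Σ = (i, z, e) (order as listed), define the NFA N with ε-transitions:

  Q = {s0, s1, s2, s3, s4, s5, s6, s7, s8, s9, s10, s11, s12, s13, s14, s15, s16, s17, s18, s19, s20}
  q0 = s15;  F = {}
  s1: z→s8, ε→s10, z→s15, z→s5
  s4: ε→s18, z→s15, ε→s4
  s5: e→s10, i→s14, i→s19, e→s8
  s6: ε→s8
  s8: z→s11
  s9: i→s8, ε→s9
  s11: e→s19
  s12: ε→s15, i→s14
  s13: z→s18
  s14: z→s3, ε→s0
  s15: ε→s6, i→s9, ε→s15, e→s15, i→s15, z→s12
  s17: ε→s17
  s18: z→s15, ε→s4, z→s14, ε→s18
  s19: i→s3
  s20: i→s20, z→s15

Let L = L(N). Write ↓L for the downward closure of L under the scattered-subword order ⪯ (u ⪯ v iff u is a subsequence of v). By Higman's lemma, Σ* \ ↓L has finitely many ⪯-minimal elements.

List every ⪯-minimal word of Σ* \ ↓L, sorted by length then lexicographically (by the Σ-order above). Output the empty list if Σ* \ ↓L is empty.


|Q|=21, |F|=0, |δ|=35 (12 ε).
min D↑ (1 st, q0=0, F={0}): 0:i→0,z→0,e→0 (ε-aug+det+¬).
ε ∈ L(D↑) — L = ∅.

Antichain: [ε].


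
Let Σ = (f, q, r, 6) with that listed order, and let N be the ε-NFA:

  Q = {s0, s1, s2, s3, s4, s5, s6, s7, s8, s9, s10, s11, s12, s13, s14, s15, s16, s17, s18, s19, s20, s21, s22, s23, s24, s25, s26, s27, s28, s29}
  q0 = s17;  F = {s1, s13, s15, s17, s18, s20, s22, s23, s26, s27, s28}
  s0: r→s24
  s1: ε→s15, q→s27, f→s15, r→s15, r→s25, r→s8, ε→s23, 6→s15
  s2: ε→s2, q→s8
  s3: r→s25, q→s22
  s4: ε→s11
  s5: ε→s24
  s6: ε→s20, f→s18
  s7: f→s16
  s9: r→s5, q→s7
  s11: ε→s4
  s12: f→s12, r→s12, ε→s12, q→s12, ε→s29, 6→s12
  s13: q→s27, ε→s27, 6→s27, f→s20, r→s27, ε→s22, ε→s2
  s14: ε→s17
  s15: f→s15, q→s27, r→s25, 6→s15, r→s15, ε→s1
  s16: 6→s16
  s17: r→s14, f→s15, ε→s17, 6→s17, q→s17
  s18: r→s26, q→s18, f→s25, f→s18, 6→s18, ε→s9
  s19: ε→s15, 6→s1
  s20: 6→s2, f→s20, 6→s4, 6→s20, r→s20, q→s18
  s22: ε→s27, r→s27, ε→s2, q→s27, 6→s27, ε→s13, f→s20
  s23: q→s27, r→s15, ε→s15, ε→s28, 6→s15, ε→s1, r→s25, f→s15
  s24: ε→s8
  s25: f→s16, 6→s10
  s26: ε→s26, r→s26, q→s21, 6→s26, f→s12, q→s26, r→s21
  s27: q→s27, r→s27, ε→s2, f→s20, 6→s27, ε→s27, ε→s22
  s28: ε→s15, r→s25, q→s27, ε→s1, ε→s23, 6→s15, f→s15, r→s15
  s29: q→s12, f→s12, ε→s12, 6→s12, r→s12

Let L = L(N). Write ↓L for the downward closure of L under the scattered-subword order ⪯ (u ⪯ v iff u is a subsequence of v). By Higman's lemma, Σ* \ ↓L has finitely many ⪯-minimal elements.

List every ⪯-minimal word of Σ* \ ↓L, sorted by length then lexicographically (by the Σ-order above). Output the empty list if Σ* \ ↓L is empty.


|Q|=30, |F|=11, |δ|=106 (32 ε).
min D↑ (7 st, q0=0, F={6}): 0:f→1,q→0,r→0,6→0 1:f→1,q→2,r→1,6→1 2:f→3,q→2,r→2,6→2 3:f→3,q→4,r→3,6→3 4:f→4,q→4,r→5,6→4 5:f→6,q→5,r→5,6→5 6:f→6,q→6,r→6,6→6 (ε-aug+det+¬).
'fqfqrf': |S_i|=[26, 24, 20, 17, 13, 7, 2] end={s12,s29} — reject; 6/6 deletions ∈↓L.
1 obstructions.

Antichain: [fqfqrf].


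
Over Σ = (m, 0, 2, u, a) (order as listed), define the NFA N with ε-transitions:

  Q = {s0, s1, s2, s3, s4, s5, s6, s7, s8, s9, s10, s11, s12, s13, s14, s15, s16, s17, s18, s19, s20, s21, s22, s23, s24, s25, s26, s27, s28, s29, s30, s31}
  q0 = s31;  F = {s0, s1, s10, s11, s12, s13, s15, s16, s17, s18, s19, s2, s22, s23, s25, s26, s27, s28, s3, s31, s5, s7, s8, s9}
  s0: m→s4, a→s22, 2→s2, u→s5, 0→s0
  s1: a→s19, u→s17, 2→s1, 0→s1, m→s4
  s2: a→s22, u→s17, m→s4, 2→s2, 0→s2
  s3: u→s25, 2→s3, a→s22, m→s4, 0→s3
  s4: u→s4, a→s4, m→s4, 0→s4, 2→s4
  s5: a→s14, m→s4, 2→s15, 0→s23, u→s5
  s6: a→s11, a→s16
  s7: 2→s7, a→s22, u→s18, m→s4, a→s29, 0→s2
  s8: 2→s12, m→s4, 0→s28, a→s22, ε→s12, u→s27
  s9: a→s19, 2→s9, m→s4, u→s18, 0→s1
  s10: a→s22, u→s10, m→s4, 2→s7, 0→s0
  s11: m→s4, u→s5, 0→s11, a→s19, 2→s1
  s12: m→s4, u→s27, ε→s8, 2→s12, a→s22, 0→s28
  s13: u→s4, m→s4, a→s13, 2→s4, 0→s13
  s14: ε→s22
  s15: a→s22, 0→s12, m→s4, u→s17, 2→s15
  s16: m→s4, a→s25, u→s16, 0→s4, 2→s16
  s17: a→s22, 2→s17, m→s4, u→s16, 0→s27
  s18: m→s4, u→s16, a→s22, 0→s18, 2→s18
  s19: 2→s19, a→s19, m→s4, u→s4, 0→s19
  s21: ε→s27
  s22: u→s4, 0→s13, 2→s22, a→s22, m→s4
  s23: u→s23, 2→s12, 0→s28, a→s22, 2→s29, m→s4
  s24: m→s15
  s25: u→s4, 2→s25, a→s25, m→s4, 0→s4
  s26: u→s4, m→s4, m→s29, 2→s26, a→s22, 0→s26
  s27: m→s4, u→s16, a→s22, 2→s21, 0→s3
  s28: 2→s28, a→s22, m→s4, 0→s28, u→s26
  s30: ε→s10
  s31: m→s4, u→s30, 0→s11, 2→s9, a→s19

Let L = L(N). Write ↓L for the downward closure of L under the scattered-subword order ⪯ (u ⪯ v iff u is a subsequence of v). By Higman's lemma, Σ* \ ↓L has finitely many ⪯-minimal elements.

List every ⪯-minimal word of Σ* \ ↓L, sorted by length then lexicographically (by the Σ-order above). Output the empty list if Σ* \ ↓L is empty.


|Q|=32, |F|=24, |δ|=136 (5 ε).
min D↑ (24 st, q0=0, F={1}): 0:m→1,0→2,2→3,u→4,a→5 1:m→1,0→1,2→1,u→1,a→1 2:m→1,0→2,2→6,u→7,a→5 3:m→1,0→6,2→3,u→8,a→5 4:m→1,0→9,2→10,u→4,a→11 5:m→1,0→5,2→5,u→1,a→5 6:m→1,0→6,2→6,u→12,a→5 7:m→1,0→13,2→14,u→7,a→11 8:m→1,0→8,2→8,u→15,a→11 9:m→1,0→9,2→16,u→7,a→11 10:m→1,0→16,2→10,u→8,a→11 11:m→1,0→17,2→11,u→1,a→11 12:m→1,0→18,2→12,u→15,a→11 13:m→1,0→19,2→20,u→13,a→11 14:m→1,0→20,2→14,u→12,a→11 15:m→1,0→1,2→15,u→15,a→21 16:m→1,0→16,2→16,u→12,a→11 17:m→1,0→17,2→1,u→1,a→17 18:m→1,0→22,2→18,u→15,a→11 19:m→1,0→19,2→19,u→23,a→11 20:m→1,0→19,2→20,u→18,a→11 21:m→1,0→1,2→21,u→1,a→21 22:m→1,0→22,2→22,u→21,a→11 23:m→1,0→23,2→23,u→1,a→11 (ε-aug+det+¬).
'm': N↓-sim [29, 2] end={s29,s4} — reject; 1/1 single-dels accept.
'au': |S_i|=[29, 7, 1] end={s4} ∉↓L; 2/2 del acc.
'2uu0': |S_i|=[29, 21, 12, 3, 1] end={s4} ∉↓L; 4/4 single-dels accept.
'ua02': |S_i|=[29, 24, 6, 2, 1] end={s4} rej; 4/4 single-dels accept.
'0u00uu': |S_i|=[29, 24, 18, 14, 8, 6, 1] end={s4} ∉↓L; 6/6 del acc.
5 minimals (antichain).

min(Σ*\↓L) = [m, au, 2uu0, ua02, 0u00uu].


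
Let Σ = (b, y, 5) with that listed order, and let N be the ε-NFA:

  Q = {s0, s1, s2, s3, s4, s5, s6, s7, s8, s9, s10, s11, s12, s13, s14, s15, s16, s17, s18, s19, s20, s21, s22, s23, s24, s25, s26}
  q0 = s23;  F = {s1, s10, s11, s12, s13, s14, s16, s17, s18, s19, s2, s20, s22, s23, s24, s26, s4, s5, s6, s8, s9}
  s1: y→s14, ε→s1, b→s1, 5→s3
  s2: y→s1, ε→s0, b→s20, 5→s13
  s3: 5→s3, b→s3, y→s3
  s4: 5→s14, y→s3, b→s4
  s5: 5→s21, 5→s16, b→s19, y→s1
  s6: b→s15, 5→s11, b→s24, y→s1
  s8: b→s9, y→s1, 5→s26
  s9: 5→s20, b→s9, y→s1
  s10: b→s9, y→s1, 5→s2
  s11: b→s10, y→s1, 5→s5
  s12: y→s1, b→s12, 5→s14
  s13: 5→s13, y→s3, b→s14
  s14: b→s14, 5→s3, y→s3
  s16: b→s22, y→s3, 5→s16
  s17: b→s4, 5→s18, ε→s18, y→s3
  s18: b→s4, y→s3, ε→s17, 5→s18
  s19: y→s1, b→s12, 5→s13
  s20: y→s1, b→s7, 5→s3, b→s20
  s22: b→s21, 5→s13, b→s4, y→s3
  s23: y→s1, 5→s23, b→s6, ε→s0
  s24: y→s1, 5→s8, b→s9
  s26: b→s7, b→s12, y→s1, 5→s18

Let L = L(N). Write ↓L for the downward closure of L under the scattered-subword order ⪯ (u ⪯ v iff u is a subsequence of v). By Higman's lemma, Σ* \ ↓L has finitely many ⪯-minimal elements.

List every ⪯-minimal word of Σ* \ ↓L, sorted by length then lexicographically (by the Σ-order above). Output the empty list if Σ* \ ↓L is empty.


min(Σ*\↓L) = [y5, yyy, bbb55, b555y, b5b5b5].

|Q|=27, |F|=21, |δ|=76 (5 ε).
min D↑ (21 st, q0=0, F={6}): 0:b→1,y→2,5→0 1:b→3,y→2,5→4 2:b→2,y→5,5→6 3:b→7,y→2,5→8 4:b→9,y→2,5→10 5:b→5,y→6,5→6 6:b→6,y→6,5→6 7:b→7,y→2,5→11 8:b→7,y→2,5→12 9:b→7,y→2,5→13 10:b→14,y→2,5→15 11:b→11,y→2,5→6 12:b→16,y→2,5→17 13:b→11,y→2,5→18 14:b→16,y→2,5→18 15:b→19,y→6,5→15 16:b→16,y→2,5→5 17:b→20,y→6,5→17 18:b→5,y→6,5→18 19:b→20,y→6,5→18 20:b→20,y→6,5→5.
'y5': |S_i|=[26, 3, 1] end={s3} rej; 2/2 deletions ∈↓L.
'yyy': |S_i|=[26, 3, 2, 1] end={s3} — reject; 3/3 deletions ∈↓L.
'bbb55': N↓-sim [26, 25, 21, 9, 5, 1] end={s3} ∉↓L; 5/5 del acc.
'b555y': |S_i|=[26, 25, 22, 18, 9, 1] end={s3} ∉↓L; 5/5 del acc.
'b5b5b5': |S_i|=[26, 25, 22, 15, 8, 5, 1] end={s3} rej; 6/6 deletions ∈↓L.
5 minimals (antichain).


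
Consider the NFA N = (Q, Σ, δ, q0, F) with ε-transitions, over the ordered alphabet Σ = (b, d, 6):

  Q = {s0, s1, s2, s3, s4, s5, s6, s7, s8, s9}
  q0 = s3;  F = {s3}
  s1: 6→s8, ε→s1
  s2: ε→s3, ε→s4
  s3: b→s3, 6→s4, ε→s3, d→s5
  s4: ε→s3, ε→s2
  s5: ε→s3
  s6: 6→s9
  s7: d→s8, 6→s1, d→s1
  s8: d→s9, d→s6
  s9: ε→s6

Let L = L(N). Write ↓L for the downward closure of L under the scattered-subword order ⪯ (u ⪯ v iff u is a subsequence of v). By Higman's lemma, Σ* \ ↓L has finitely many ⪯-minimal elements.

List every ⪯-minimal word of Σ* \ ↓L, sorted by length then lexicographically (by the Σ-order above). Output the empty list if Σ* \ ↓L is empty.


|Q|=10, |F|=1, |δ|=18 (8 ε).
min D↑ (1 st, q0=0, F={}): 0:b→0,d→0,6→0.
L(D↑) = ∅; no obstructions.

min(Σ*\↓L) = [].


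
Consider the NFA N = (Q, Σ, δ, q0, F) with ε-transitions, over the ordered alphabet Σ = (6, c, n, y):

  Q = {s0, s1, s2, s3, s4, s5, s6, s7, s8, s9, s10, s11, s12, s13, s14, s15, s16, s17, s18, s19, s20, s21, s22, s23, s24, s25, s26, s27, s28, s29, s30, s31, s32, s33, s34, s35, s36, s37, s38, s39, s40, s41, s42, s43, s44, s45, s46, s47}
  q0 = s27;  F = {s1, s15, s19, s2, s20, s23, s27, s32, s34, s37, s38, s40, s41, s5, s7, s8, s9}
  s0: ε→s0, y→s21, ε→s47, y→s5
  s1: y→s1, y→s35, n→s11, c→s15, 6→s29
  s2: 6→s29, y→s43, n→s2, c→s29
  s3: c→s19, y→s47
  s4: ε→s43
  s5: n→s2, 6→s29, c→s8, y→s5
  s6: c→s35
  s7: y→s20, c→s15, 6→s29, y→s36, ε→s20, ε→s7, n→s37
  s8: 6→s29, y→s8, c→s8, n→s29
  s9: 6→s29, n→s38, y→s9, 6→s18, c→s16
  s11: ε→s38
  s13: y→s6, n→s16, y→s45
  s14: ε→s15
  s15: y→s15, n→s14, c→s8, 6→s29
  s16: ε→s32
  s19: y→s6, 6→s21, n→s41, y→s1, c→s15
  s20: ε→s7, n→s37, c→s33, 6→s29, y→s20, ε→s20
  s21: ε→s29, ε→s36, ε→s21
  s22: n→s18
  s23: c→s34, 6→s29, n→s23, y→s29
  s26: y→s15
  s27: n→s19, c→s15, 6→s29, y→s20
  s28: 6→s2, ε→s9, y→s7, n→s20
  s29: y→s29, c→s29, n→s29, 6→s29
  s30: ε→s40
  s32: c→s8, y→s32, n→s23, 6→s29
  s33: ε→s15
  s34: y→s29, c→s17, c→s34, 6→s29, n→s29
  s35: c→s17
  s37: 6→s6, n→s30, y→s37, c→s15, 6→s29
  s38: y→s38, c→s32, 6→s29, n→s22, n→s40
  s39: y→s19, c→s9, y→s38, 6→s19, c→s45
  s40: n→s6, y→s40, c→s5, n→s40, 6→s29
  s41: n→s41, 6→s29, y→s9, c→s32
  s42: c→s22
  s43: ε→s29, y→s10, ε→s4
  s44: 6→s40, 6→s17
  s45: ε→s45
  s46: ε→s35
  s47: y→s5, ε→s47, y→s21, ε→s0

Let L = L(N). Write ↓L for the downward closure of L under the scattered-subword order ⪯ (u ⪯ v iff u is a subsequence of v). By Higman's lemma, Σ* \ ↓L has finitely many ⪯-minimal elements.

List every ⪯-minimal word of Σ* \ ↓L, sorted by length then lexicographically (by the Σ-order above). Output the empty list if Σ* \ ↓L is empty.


|Q|=48, |F|=17, |δ|=127 (22 ε).
min D↑ (17 st, q0=0, F={1}): 0:6→1,c→2,n→3,y→4 1:6→1,c→1,n→1,y→1 2:6→1,c→5,n→2,y→2 3:6→1,c→2,n→6,y→7 4:6→1,c→2,n→8,y→4 5:6→1,c→5,n→1,y→5 6:6→1,c→9,n→6,y→10 7:6→1,c→2,n→11,y→7 8:6→1,c→2,n→12,y→8 9:6→1,c→5,n→13,y→9 10:6→1,c→9,n→11,y→10 11:6→1,c→9,n→12,y→11 12:6→1,c→14,n→12,y→12 13:6→1,c→15,n→13,y→1 14:6→1,c→5,n→16,y→14 15:6→1,c→15,n→1,y→1 16:6→1,c→1,n→16,y→1.
'6': run [33, 7] end={s17,s18,s21,s29,s35,s36,s6} — reject; 1/1 deletions ∈↓L.
'ccn': |S_i|=[33, 16, 4, 1] end={s29} — reject; 3/3 single-dels accept.
'nncny': N↓-sim [33, 29, 24, 13, 8, 4] end={s10,s29,s4,s43} rej; 5/5 deletions ∈↓L.
'ynncnc': run [33, 29, 22, 18, 10, 5, 1] end={s29} ∉↓L; 6/6 del acc.
4 minimals (antichain).

min(Σ*\↓L) = [6, ccn, nncny, ynncnc].
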